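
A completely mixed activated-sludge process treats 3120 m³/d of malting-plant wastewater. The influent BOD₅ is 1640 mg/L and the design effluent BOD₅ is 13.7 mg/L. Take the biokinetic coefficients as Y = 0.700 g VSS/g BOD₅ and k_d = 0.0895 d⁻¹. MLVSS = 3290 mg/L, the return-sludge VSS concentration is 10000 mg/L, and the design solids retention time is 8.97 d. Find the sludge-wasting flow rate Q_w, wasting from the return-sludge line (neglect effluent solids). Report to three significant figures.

Q_w ≈ 197 m³/d

From the SRT design equation V = Y Q (S₀−S) θ_c / [X (1 + k_d θ_c)] = 0.700 × 3120 × (1640 − 13.7) × 8.97 / [3290 × (1 + 0.0895 × 8.97)] = 3.19×10^7 / 5931 = 5372 m³.
Q_w = (V·X)/(θ_c X_r) = 5372 × 3290 / (8.97 × 10000) = 197.0 m³/d.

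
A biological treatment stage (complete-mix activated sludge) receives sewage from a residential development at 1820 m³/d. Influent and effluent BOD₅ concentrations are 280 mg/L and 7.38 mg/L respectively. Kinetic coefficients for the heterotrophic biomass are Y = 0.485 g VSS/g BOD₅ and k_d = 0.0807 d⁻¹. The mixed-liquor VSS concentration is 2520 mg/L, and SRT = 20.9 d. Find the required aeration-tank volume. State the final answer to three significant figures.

Steady-state biomass mass balance: V·X·(1 + k_d·θ_c) = Y·Q·(S₀ − S)·θ_c, so V = 0.485 × 1820 × (280 − 7.38) × 20.9 / [2520 × (1 + 0.0807 × 20.9)] = 5.03×10^6 / 6770 = 742.9 m³.

V ≈ 743 m³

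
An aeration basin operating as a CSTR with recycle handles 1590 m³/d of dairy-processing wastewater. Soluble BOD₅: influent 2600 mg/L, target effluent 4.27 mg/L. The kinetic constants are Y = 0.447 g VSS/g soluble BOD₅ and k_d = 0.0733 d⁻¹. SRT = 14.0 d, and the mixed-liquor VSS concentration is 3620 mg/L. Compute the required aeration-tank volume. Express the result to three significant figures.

Steady-state biomass mass balance: V·X·(1 + k_d·θ_c) = Y·Q·(S₀ − S)·θ_c, so V = 0.447 × 1590 × (2600 − 4.27) × 14.0 / [3620 × (1 + 0.0733 × 14.0)] = 2.58×10^7 / 7335 = 3521 m³.

V ≈ 3520 m³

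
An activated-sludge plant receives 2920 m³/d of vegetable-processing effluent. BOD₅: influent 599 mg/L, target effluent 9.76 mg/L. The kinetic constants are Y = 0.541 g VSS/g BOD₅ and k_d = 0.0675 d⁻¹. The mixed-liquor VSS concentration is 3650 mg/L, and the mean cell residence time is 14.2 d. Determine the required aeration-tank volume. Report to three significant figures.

V ≈ 1850 m³

Rearranging the biomass balance for a CMAS with decay, V = Y·Q·ΔS·θ_c / [X·(1+k_d θ_c)] = 0.541 × 2920 × (599 − 9.76) × 14.2 / [3650 × (1 + 0.0675 × 14.2)] = 1.32×10^7 / 7149 = 1849 m³.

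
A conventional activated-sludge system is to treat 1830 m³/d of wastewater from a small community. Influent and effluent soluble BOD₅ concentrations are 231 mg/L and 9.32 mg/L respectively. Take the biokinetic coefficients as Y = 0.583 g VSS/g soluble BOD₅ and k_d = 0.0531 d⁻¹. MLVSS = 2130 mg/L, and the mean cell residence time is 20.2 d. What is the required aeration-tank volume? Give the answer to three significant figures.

V ≈ 1080 m³

From the SRT design equation V = Y Q (S₀−S) θ_c / [X (1 + k_d θ_c)] = 0.583 × 1830 × (231 − 9.32) × 20.2 / [2130 × (1 + 0.0531 × 20.2)] = 4.78×10^6 / 4415 = 1082 m³.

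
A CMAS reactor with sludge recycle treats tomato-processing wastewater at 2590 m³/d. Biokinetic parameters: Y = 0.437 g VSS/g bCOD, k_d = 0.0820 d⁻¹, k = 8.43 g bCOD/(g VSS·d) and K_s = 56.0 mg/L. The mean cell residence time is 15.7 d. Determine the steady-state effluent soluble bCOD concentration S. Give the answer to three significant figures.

S ≈ 2.31 mg/L

For a completely mixed reactor with recycle the Lawrence–McCarty relation gives S = K_s·(1 + k_d·θ_c) / [θ_c·(Y·k − k_d) − 1] = 56.0 × (1 + 0.0820 × 15.7) / [15.7 × (0.437 × 8.43 − 0.0820) − 1] = 128.1 / 55.55 = 2.306 mg/L.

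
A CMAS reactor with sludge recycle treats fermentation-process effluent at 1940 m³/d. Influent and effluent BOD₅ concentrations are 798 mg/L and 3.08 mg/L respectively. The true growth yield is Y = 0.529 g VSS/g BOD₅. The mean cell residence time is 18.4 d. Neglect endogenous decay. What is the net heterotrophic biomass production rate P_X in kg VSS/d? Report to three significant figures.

P_X ≈ 816 kg VSS/d

With endogenous decay neglected, the observed yield equals the true yield: Y_obs = Y = 0.529 g VSS/g BOD₅.
Mass of BOD₅ removed per day: Q(S₀ − S) = 1940 × 794.9 g/m³ = 1542 kg/d.
Biomass produced: P_X = Y_obs·Q·ΔS = 0.5290 × 1542 ≈ 815.8 kg VSS/d.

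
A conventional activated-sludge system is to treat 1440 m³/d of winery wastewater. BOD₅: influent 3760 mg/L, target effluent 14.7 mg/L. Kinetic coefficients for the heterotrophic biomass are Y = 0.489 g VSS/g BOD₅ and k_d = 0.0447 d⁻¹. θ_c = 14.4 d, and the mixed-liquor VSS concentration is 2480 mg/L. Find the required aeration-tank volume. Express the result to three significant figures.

V ≈ 9320 m³

Rearranging the biomass balance for a CMAS with decay, V = Y·Q·ΔS·θ_c / [X·(1+k_d θ_c)] = 0.489 × 1440 × (3760 − 14.7) × 14.4 / [2480 × (1 + 0.0447 × 14.4)] = 3.8×10^7 / 4076 = 9316 m³.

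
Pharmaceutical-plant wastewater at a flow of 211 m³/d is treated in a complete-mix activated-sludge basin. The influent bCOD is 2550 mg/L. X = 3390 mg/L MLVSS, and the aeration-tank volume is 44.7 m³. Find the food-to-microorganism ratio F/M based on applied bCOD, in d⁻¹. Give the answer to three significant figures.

F/M ≈ 3.55 d⁻¹

Food-to-microorganism ratio F/M = Q S₀ / (V X) = 211 × 2550 / (44.70 × 3390) = 3.551 d⁻¹.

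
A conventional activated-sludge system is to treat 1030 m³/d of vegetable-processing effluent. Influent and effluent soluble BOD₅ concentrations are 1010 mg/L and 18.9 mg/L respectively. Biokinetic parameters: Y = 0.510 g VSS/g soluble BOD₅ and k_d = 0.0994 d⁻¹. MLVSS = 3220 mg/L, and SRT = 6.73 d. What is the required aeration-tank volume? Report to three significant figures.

V ≈ 652 m³

Rearranging the biomass balance for a CMAS with decay, V = Y·Q·ΔS·θ_c / [X·(1+k_d θ_c)] = 0.510 × 1030 × (1010 − 18.9) × 6.73 / [3220 × (1 + 0.0994 × 6.73)] = 3.5×10^6 / 5374 = 652.0 m³.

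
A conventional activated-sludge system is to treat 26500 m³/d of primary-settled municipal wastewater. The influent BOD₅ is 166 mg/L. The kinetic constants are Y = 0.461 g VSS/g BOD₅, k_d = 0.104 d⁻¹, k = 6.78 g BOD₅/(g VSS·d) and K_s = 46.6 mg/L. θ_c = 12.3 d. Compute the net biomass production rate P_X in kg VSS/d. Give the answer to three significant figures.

From the Monod/SRT balance for a CMAS, S = K_s·(1+k_d θ_c)/[θ_c·(Y k − k_d) − 1] = 46.6 × (1 + 0.104 × 12.3) / [12.3 × (0.461 × 6.78 − 0.104) − 1] = 106.2 / 36.17 = 2.937 mg/L.
Correct the yield for decay: Y_obs = Y/(1 + k_d θ_c) = 0.461 / (1 + 0.104 × 12.3) = 0.461 / 2.279 = 0.2023.
Substrate removed = Q·(S₀ − S) = 26500 m³/d × (166 − 2.94) g/m³ = 4.32×10^6 g/d = 4321 kg/d.
So the net sludge growth is P_X = 0.2023 × 4321 = 874.0 kg VSS/d.

P_X ≈ 874 kg VSS/d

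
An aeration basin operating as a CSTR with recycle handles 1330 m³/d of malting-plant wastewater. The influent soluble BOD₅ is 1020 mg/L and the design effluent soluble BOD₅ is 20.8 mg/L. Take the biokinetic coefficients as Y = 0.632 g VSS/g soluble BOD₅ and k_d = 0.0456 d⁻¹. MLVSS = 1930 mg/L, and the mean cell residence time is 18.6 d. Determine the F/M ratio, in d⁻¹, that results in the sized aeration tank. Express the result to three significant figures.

F/M ≈ 0.160 d⁻¹

From the SRT design equation V = Y Q (S₀−S) θ_c / [X (1 + k_d θ_c)] = 0.632 × 1330 × (1020 − 20.8) × 18.6 / [1930 × (1 + 0.0456 × 18.6)] = 1.56×10^7 / 3567 = 4380 m³.
F/M = applied load / biomass = Q·S₀/(V·X) = 1330 × 1020 / (4380 × 1930) = 0.1605 d⁻¹.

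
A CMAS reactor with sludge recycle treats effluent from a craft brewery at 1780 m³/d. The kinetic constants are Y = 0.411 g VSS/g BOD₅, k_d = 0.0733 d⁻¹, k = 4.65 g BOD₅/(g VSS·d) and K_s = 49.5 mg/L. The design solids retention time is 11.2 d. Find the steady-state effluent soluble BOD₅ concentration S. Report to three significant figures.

S ≈ 4.60 mg/L

From the Monod/SRT balance for a CMAS, S = K_s·(1+k_d θ_c)/[θ_c·(Y k − k_d) − 1] = 49.5 × (1 + 0.0733 × 11.2) / [11.2 × (0.411 × 4.65 − 0.0733) − 1] = 90.14 / 19.58 = 4.603 mg/L.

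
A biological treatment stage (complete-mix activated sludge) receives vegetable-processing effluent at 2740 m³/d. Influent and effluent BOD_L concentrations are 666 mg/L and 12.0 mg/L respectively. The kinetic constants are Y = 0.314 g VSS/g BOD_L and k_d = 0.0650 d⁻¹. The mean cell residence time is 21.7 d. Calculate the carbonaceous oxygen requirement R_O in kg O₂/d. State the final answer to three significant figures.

R_O ≈ 1460 kg O₂/d

The observed yield is Y_obs = Y/(1 + k_d·θ_c) = 0.314 / (1 + 0.0650 × 21.7) = 0.314 / 2.410 = 0.1303 g VSS per g BOD_L removed.
Q·(S₀ − S) = 2740 × (666 − 12.0) × 10⁻³ = 1792 kg/d removed.
Net sludge production P_X = 0.1303 × 1792 = 233.4 kg VSS/d.
Carbonaceous O₂ demand = substrate oxidised − cell-mass equivalent = 1792 − 1.42 × 233.4 = 1460 kg O₂/d.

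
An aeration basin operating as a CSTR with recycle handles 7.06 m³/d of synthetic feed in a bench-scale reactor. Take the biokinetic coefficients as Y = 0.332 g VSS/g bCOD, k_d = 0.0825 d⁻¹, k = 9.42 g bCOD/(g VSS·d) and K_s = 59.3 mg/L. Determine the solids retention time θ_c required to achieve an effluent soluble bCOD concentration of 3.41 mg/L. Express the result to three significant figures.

θ_c ≈ 11.4 d

From 1/θ_c = Y·k·S/(K_s + S) − k_d: Y·k·S/(K_s+S) = 0.332 × 9.42 × 3.41 / (59.3 + 3.41) = 0.1701 d⁻¹.
θ_c = 1/(μ − k_d) = 1/(0.1701 − 0.0825) = 1/0.08756 = 11.42 d.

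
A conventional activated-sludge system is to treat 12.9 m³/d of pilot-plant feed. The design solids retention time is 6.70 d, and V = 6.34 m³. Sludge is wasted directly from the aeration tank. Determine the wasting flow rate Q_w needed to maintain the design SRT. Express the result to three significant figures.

Q_w ≈ 0.946 m³/d

For wasting at MLVSS concentration, Q_w = V/θ_c = 6.340/6.70 = 0.9463 m³/d.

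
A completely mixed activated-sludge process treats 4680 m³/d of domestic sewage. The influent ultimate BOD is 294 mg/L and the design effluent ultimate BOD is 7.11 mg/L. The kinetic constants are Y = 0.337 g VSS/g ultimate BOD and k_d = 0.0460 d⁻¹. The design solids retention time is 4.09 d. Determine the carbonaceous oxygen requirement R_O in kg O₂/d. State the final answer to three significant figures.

Correct the yield for decay: Y_obs = Y/(1 + k_d θ_c) = 0.337 / (1 + 0.0460 × 4.09) = 0.337 / 1.188 = 0.2836.
Substrate removed = Q·(S₀ − S) = 4680 m³/d × (294 − 7.11) g/m³ = 1.34×10^6 g/d = 1343 kg/d.
P_X = Y_obs·Q·(S₀ − S) = 0.2836 × 1343 = 380.8 kg VSS/d.
R_O = Q·(S₀ − S) − 1.42·P_X = 1343 − 1.42 × 380.8 = 801.9 kg O₂/d.

R_O ≈ 802 kg O₂/d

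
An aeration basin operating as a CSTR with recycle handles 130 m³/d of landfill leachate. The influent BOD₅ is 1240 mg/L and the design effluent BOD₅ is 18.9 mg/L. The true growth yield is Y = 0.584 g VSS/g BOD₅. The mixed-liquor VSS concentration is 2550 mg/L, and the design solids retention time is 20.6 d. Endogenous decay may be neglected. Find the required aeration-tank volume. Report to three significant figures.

V ≈ 749 m³

With k_d = 0 the design equation reduces to V = Y Q (S₀−S) θ_c / X = 0.584 × 130 × (1240 − 18.9) × 20.6 / 2550 = 748.9 m³.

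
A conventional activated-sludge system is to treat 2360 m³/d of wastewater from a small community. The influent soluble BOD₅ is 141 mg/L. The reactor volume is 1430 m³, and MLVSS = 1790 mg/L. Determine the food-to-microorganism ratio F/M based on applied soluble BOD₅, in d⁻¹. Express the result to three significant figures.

F/M ≈ 0.130 d⁻¹

Food-to-microorganism ratio F/M = Q S₀ / (V X) = 2360 × 141 / (1430 × 1790) = 0.1300 d⁻¹.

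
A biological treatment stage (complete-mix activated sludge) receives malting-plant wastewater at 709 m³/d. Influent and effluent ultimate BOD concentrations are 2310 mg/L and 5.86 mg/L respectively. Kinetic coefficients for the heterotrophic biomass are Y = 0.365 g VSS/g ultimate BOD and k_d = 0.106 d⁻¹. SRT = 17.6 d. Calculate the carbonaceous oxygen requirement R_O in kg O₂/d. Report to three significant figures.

Observed yield with endogenous decay: Y_obs = Y / (1 + k_d·θ_c) = 0.365 / (1 + 0.106 × 17.6) = 0.365 / 2.866 = 0.1274 g VSS/g ultimate BOD.
Substrate removed = Q·(S₀ − S) = 709 m³/d × (2310 − 5.86) g/m³ = 1.63×10^6 g/d = 1634 kg/d.
Net sludge production P_X = 0.1274 × 1634 = 208.1 kg VSS/d.
R_O = Q·ΔS − 1.42 P_X = 1634 − 295.5 = 1338 kg O₂/d.

R_O ≈ 1340 kg O₂/d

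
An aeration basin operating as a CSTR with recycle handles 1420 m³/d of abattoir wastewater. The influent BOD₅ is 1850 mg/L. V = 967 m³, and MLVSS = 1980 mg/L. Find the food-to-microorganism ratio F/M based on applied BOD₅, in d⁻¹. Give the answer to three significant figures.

F/M ≈ 1.37 d⁻¹

F/M = applied load / biomass = Q·S₀/(V·X) = 1420 × 1850 / (967.0 × 1980) = 1.372 d⁻¹.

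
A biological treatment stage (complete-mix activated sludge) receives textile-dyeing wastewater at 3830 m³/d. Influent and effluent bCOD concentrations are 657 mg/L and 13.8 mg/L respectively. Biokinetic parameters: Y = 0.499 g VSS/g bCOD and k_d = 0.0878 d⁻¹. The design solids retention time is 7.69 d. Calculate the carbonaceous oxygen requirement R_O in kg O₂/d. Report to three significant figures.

Correct the yield for decay: Y_obs = Y/(1 + k_d θ_c) = 0.499 / (1 + 0.0878 × 7.69) = 0.499 / 1.675 = 0.2979.
Substrate removed = Q·(S₀ − S) = 3830 m³/d × (657 − 13.8) g/m³ = 2.46×10^6 g/d = 2463 kg/d.
Net sludge production P_X = 0.2979 × 2463 = 733.8 kg VSS/d.
R_O = Q·(S₀ − S) − 1.42·P_X = 2463 − 1.42 × 733.8 = 1421 kg O₂/d.

R_O ≈ 1420 kg O₂/d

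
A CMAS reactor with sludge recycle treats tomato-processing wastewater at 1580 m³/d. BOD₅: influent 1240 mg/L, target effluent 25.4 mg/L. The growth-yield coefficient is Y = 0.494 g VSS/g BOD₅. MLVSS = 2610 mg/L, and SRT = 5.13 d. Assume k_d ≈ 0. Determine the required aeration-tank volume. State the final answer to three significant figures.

V ≈ 1860 m³

V·X = Y·Q·ΔS·θ_c gives V = 0.494 × 1580 × (1240 − 25.4) × 5.13 / 2610 = 1863 m³.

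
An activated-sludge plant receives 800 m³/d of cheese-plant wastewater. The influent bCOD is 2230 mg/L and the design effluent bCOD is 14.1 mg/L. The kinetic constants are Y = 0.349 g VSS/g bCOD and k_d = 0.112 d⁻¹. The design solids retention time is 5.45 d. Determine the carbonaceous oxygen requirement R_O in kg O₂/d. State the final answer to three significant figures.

Correct the yield for decay: Y_obs = Y/(1 + k_d θ_c) = 0.349 / (1 + 0.112 × 5.45) = 0.349 / 1.610 = 0.2167.
Q·(S₀ − S) = 800 × (2230 − 14.1) × 10⁻³ = 1773 kg/d removed.
Biomass synthesised: P_X = Y_obs × 1773 = 384.2 kg VSS/d.
R_O = Q·(S₀ − S) − 1.42·P_X = 1773 − 1.42 × 384.2 = 1227 kg O₂/d.

R_O ≈ 1230 kg O₂/d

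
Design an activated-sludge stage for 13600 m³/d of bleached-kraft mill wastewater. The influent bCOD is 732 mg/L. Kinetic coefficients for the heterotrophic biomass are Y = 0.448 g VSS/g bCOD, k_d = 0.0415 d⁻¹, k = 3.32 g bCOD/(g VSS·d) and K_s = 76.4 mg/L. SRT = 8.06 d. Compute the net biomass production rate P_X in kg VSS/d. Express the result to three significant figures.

Effluent substrate depends only on kinetics and SRT: S = K_s(1 + k_d θ_c) / [θ_c(Yk − k_d) − 1] = 76.4 × (1 + 0.0415 × 8.06) / [8.06 × (0.448 × 3.32 − 0.0415) − 1] = 102.0 / 10.65 = 9.570 mg/L.
The observed yield is Y_obs = Y/(1 + k_d·θ_c) = 0.448 / (1 + 0.0415 × 8.06) = 0.448 / 1.334 = 0.3357 g VSS per g bCOD removed.
Mass of bCOD removed per day: Q(S₀ − S) = 13600 × 722.4 g/m³ = 9825 kg/d.
So the net sludge growth is P_X = 0.3357 × 9825 = 3298 kg VSS/d.

P_X ≈ 3300 kg VSS/d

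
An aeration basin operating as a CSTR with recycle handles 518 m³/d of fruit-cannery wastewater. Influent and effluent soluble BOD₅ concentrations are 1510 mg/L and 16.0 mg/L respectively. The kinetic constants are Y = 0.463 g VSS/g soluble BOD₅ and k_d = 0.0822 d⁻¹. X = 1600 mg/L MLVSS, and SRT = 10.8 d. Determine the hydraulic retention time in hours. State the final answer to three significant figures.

Steady-state biomass mass balance: V·X·(1 + k_d·θ_c) = Y·Q·(S₀ − S)·θ_c, so V = 0.463 × 518 × (1510 − 16.0) × 10.8 / [1600 × (1 + 0.0822 × 10.8)] = 3.87×10^6 / 3020 = 1281 m³.
HRT = V/Q = 1281 m³ / 518 m³·d⁻¹ = 2.473 d × 24 = 59.36 h.

τ ≈ 59.4 h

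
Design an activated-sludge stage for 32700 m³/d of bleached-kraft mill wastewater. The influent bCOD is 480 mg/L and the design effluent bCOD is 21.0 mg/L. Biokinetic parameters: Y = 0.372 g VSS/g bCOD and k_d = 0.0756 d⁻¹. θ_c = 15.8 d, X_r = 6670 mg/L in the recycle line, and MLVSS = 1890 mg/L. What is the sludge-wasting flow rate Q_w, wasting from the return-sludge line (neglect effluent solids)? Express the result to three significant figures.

Q_w ≈ 381 m³/d

Steady-state biomass mass balance: V·X·(1 + k_d·θ_c) = Y·Q·(S₀ − S)·θ_c, so V = 0.372 × 32700 × (480 − 21.0) × 15.8 / [1890 × (1 + 0.0756 × 15.8)] = 8.82×10^7 / 4148 = 21270 m³.
θ_c = V·X/(Q_w·X_r) when wasting from the recycle, so Q_w = V·X/(θ_c·X_r) = 21270 × 1890 / (15.8 × 6670) = 381.5 m³/d.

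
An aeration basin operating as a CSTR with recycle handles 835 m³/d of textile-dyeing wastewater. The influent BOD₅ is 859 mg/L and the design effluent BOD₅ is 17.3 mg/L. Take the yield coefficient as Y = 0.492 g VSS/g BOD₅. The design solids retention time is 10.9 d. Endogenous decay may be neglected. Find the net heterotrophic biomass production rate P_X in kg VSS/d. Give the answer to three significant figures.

P_X ≈ 346 kg VSS/d

No decay correction is needed, so Y_obs = Y = 0.492.
ΔS = 859 − 17.3 = 841.7 mg/L, so the substrate removal rate is 835 × 841.7/1000 = 702.8 kg BOD₅/d.
P_X = Y_obs · Q(S₀ − S) = 0.4920 × 702.8 = 345.8 kg VSS/d.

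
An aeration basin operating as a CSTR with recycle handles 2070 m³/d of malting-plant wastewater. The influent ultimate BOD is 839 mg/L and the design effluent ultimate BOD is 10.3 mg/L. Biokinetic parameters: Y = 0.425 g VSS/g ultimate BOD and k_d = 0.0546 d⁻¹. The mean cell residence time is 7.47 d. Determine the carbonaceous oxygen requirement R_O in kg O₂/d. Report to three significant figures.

R_O ≈ 980 kg O₂/d

Correct the yield for decay: Y_obs = Y/(1 + k_d θ_c) = 0.425 / (1 + 0.0546 × 7.47) = 0.425 / 1.408 = 0.3019.
Mass of ultimate BOD removed per day: Q(S₀ − S) = 2070 × 828.7 g/m³ = 1715 kg/d.
Biomass synthesised: P_X = Y_obs × 1715 = 517.8 kg VSS/d.
Carbonaceous O₂ demand = substrate oxidised − cell-mass equivalent = 1715 − 1.42 × 517.8 = 980.1 kg O₂/d.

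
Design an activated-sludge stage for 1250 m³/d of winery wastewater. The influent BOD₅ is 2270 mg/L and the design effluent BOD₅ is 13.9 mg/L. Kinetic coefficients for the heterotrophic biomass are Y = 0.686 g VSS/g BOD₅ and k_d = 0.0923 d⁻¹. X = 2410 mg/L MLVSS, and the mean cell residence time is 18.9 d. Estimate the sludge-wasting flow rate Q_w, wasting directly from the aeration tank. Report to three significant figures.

Q_w ≈ 292 m³/d

Steady-state biomass mass balance: V·X·(1 + k_d·θ_c) = Y·Q·(S₀ − S)·θ_c, so V = 0.686 × 1250 × (2270 − 13.9) × 18.9 / [2410 × (1 + 0.0923 × 18.9)] = 3.66×10^7 / 6614 = 5528 m³.
For wasting at MLVSS concentration, Q_w = V/θ_c = 5528/18.9 = 292.5 m³/d.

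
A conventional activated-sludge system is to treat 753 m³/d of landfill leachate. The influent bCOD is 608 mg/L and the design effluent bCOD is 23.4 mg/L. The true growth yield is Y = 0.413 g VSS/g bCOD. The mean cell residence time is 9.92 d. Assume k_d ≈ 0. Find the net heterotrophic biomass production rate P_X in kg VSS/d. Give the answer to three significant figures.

Since k_d ≈ 0, Y_obs = Y = 0.413 g VSS/g bCOD.
Substrate removed = Q·(S₀ − S) = 753 m³/d × (608 − 23.4) g/m³ = 4.4×10^5 g/d = 440.2 kg/d.
So the net sludge growth is P_X = 0.4130 × 440.2 = 181.8 kg VSS/d.

P_X ≈ 182 kg VSS/d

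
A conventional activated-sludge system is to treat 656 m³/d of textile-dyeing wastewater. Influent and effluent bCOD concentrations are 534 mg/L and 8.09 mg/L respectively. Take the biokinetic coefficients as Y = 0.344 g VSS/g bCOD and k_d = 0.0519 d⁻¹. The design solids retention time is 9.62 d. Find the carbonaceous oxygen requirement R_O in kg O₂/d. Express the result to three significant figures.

R_O ≈ 233 kg O₂/d

Y_obs = Y / (1 + k_d θ_c) = 0.344 / (1 + 0.0519 × 9.62) = 0.344 / 1.499 = 0.2294.
Q·(S₀ − S) = 656 × (534 − 8.09) × 10⁻³ = 345.0 kg/d removed.
Biomass synthesised: P_X = Y_obs × 345.0 = 79.16 kg VSS/d.
R_O = Q·(S₀ − S) − 1.42·P_X = 345.0 − 1.42 × 79.16 = 232.6 kg O₂/d.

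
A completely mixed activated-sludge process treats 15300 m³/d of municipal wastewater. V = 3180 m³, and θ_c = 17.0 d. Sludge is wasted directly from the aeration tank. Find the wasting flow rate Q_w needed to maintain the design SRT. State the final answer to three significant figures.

Q_w ≈ 187 m³/d

With mixed-liquor wasting, θ_c = V/Q_w, so Q_w = V/θ_c = 3180/17.0 = 187.1 m³/d.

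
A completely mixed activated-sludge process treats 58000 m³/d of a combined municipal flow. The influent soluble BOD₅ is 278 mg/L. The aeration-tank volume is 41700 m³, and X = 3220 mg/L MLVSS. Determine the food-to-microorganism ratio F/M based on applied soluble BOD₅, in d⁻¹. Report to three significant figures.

F/M = Q·S₀ / (V·X) = 58000 × 278 / (41700 × 3220) = 0.1201 g soluble BOD₅·(g VSS·d)⁻¹.

F/M ≈ 0.120 d⁻¹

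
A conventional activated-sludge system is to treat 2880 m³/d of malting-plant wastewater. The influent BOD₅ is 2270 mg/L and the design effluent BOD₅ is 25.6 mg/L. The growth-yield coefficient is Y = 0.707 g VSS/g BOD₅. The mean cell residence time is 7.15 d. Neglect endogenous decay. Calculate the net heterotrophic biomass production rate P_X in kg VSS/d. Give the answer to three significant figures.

P_X ≈ 4570 kg VSS/d

No decay correction is needed, so Y_obs = Y = 0.707.
ΔS = 2270 − 25.6 = 2244 mg/L, so the substrate removal rate is 2880 × 2244/1000 = 6464 kg BOD₅/d.
Net biomass production P_X = Y_obs × Q·(S₀ − S) = 0.7070 × 6464 = 4570 kg VSS/d.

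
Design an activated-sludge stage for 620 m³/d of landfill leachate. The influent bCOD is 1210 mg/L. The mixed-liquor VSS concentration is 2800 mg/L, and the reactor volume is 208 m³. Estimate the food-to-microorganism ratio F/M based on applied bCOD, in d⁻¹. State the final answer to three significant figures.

Food-to-microorganism ratio F/M = Q S₀ / (V X) = 620 × 1210 / (208.0 × 2800) = 1.288 d⁻¹.

F/M ≈ 1.29 d⁻¹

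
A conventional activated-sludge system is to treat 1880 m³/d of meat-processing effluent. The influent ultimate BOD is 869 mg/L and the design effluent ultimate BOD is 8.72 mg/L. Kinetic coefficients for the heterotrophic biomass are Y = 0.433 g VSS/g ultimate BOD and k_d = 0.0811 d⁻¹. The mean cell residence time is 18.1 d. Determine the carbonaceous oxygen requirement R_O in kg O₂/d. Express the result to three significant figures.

R_O ≈ 1210 kg O₂/d

Observed yield with endogenous decay: Y_obs = Y / (1 + k_d·θ_c) = 0.433 / (1 + 0.0811 × 18.1) = 0.433 / 2.468 = 0.1755 g VSS/g ultimate BOD.
Substrate removed = Q·(S₀ − S) = 1880 m³/d × (869 − 8.72) g/m³ = 1.62×10^6 g/d = 1617 kg/d.
Net sludge production P_X = 0.1755 × 1617 = 283.8 kg VSS/d.
R_O = Q·(S₀ − S) − 1.42·P_X = 1617 − 1.42 × 283.8 = 1214 kg O₂/d.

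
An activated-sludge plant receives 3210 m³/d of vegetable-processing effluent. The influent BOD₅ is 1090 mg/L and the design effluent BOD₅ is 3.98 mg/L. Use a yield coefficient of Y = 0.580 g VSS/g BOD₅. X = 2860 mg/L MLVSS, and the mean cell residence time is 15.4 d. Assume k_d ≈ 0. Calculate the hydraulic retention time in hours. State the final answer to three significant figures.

τ ≈ 81.4 h

With k_d = 0 the design equation reduces to V = Y Q (S₀−S) θ_c / X = 0.580 × 3210 × (1090 − 3.98) × 15.4 / 2860 = 10887 m³.
HRT = V/Q = 10887 m³ / 3210 m³·d⁻¹ = 3.392 d × 24 = 81.40 h.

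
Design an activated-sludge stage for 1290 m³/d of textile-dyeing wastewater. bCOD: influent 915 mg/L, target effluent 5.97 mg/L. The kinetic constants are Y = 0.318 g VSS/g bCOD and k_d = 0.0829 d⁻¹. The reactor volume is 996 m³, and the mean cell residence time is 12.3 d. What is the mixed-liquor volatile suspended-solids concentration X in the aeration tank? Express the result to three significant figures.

Solving the biomass balance for X: X = Y Q (S₀−S) θ_c / [V (1+k_d θ_c)] = 0.318 × 1290 × (915 − 5.97) × 12.3 / [996 × (1 + 0.0829 × 12.3)] = 2280 mg/L.

X ≈ 2280 mg/L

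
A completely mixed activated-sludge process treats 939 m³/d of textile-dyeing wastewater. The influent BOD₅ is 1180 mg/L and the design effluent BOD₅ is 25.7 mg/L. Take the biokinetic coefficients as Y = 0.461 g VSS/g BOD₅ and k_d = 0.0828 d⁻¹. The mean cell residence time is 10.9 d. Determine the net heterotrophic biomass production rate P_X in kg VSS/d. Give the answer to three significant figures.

Observed yield with endogenous decay: Y_obs = Y / (1 + k_d·θ_c) = 0.461 / (1 + 0.0828 × 10.9) = 0.461 / 1.903 = 0.2423 g VSS/g BOD₅.
Q·(S₀ − S) = 939 × (1180 − 25.7) × 10⁻³ = 1084 kg/d removed.
Net biomass production P_X = Y_obs × Q·(S₀ − S) = 0.2423 × 1084 = 262.6 kg VSS/d.

P_X ≈ 263 kg VSS/d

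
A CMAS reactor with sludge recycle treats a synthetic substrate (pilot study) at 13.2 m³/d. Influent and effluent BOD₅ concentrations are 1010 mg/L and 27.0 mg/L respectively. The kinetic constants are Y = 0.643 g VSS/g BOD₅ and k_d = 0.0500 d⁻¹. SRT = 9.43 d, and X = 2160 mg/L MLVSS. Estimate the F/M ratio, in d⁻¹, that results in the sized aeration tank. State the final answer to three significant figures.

Rearranging the biomass balance for a CMAS with decay, V = Y·Q·ΔS·θ_c / [X·(1+k_d θ_c)] = 0.643 × 13.2 × (1010 − 27.0) × 9.43 / [2160 × (1 + 0.0500 × 9.43)] = 7.87×10^4 / 3178 = 24.75 m³.
F/M = Q·S₀ / (V·X) = 13.2 × 1010 / (24.75 × 2160) = 0.2493 g BOD₅·(g VSS·d)⁻¹.

F/M ≈ 0.249 d⁻¹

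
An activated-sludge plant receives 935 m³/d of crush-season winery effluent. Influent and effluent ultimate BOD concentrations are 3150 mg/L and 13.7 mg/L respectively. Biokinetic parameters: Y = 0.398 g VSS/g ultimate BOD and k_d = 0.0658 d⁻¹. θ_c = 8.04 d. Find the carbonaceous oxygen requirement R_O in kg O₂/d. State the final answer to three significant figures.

The observed yield is Y_obs = Y/(1 + k_d·θ_c) = 0.398 / (1 + 0.0658 × 8.04) = 0.398 / 1.529 = 0.2603 g VSS per g ultimate BOD removed.
Mass of ultimate BOD removed per day: Q(S₀ − S) = 935 × 3136 g/m³ = 2932 kg/d.
Biomass synthesised: P_X = Y_obs × 2932 = 763.3 kg VSS/d.
R_O = Q·(S₀ − S) − 1.42·P_X = 2932 − 1.42 × 763.3 = 1849 kg O₂/d.

R_O ≈ 1850 kg O₂/d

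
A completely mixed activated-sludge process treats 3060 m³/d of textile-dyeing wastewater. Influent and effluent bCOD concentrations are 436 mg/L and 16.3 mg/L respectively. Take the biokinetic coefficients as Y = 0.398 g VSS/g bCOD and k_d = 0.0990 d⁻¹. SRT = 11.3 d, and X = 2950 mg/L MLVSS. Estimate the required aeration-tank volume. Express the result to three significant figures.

From the SRT design equation V = Y Q (S₀−S) θ_c / [X (1 + k_d θ_c)] = 0.398 × 3060 × (436 − 16.3) × 11.3 / [2950 × (1 + 0.0990 × 11.3)] = 5.78×10^6 / 6250 = 924.1 m³.

V ≈ 924 m³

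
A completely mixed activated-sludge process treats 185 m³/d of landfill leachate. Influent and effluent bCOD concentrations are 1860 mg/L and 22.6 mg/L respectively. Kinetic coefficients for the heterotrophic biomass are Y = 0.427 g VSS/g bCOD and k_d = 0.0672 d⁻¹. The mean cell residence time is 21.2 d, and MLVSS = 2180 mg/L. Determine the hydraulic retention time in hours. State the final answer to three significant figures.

Steady-state biomass mass balance: V·X·(1 + k_d·θ_c) = Y·Q·(S₀ − S)·θ_c, so V = 0.427 × 185 × (1860 − 22.6) × 21.2 / [2180 × (1 + 0.0672 × 21.2)] = 3.08×10^6 / 5286 = 582.2 m³.
τ = V/Q = 582.2/185 = 3.147 d, or 75.52 h.

τ ≈ 75.5 h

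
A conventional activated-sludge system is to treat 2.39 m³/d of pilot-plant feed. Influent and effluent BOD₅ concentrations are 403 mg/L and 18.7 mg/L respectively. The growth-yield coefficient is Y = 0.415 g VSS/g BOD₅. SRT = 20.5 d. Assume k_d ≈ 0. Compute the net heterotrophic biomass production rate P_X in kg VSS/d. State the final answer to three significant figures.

With endogenous decay neglected, the observed yield equals the true yield: Y_obs = Y = 0.415 g VSS/g BOD₅.
Substrate removed = Q·(S₀ − S) = 2.39 m³/d × (403 − 18.7) g/m³ = 9.18×10^2 g/d = 0.9185 kg/d.
Net biomass production P_X = Y_obs × Q·(S₀ − S) = 0.4150 × 0.9185 = 0.3812 kg VSS/d.

P_X ≈ 0.381 kg VSS/d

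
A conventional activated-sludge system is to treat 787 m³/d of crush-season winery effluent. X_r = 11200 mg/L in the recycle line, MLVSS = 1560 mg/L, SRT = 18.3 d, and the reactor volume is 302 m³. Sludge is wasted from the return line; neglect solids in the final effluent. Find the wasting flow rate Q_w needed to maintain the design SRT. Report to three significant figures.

Q_w ≈ 2.30 m³/d

Wasting from the return line (neglecting effluent solids): Q_w = V·X / (θ_c·X_r) = 302.0 × 1560 / (18.3 × 11200) = 2.299 m³/d.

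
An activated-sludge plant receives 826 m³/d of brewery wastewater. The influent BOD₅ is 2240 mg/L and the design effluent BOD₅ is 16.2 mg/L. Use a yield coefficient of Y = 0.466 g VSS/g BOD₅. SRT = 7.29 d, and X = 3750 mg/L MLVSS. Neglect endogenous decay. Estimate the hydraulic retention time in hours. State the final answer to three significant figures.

V·X = Y·Q·ΔS·θ_c gives V = 0.466 × 826 × (2240 − 16.2) × 7.29 / 3750 = 1664 m³.
HRT = V/Q = 1664 m³ / 826 m³·d⁻¹ = 2.015 d × 24 = 48.35 h.

τ ≈ 48.3 h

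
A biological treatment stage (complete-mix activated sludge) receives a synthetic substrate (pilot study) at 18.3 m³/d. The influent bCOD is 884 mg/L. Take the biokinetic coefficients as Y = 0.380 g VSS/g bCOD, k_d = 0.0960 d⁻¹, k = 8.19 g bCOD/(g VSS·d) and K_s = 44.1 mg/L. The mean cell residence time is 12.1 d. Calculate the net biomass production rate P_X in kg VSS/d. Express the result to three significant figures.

P_X ≈ 2.84 kg VSS/d

Effluent substrate depends only on kinetics and SRT: S = K_s(1 + k_d θ_c) / [θ_c(Yk − k_d) − 1] = 44.1 × (1 + 0.0960 × 12.1) / [12.1 × (0.380 × 8.19 − 0.0960) − 1] = 95.33 / 35.50 = 2.686 mg/L.
Y_obs = Y / (1 + k_d θ_c) = 0.380 / (1 + 0.0960 × 12.1) = 0.380 / 2.162 = 0.1758.
ΔS = 884 − 2.69 = 881.3 mg/L, so the substrate removal rate is 18.3 × 881.3/1000 = 16.13 kg bCOD/d.
So the net sludge growth is P_X = 0.1758 × 16.13 = 2.835 kg VSS/d.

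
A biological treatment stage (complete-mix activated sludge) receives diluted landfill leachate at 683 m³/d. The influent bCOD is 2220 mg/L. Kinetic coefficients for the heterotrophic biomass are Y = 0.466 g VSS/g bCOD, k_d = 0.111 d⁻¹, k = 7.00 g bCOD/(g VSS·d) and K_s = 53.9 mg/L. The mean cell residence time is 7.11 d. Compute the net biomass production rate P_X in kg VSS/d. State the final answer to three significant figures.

From the Monod/SRT balance for a CMAS, S = K_s·(1+k_d θ_c)/[θ_c·(Y k − k_d) − 1] = 53.9 × (1 + 0.111 × 7.11) / [7.11 × (0.466 × 7.00 − 0.111) − 1] = 96.44 / 21.40 = 4.506 mg/L.
Correct the yield for decay: Y_obs = Y/(1 + k_d θ_c) = 0.466 / (1 + 0.111 × 7.11) = 0.466 / 1.789 = 0.2605.
Mass of bCOD removed per day: Q(S₀ − S) = 683 × 2215 g/m³ = 1513 kg/d.
Biomass produced: P_X = Y_obs·Q·ΔS = 0.2605 × 1513 ≈ 394.1 kg VSS/d.

P_X ≈ 394 kg VSS/d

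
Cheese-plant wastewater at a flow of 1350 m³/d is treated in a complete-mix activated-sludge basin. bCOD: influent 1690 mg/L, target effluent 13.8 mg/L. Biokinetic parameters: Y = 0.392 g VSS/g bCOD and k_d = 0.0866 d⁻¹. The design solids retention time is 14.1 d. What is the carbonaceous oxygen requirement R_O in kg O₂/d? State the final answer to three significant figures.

Y_obs = Y / (1 + k_d θ_c) = 0.392 / (1 + 0.0866 × 14.1) = 0.392 / 2.221 = 0.1765.
ΔS = 1690 − 13.8 = 1676 mg/L, so the substrate removal rate is 1350 × 1676/1000 = 2263 kg bCOD/d.
Biomass synthesised: P_X = Y_obs × 2263 = 399.4 kg VSS/d.
R_O = Q·(S₀ − S) − 1.42·P_X = 2263 − 1.42 × 399.4 = 1696 kg O₂/d.

R_O ≈ 1700 kg O₂/d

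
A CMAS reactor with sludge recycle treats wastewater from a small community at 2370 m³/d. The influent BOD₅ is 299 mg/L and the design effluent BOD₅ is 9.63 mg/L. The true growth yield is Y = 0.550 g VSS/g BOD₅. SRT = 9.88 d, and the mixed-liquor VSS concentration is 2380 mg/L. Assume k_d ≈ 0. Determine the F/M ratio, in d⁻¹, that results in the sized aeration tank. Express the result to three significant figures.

F/M ≈ 0.190 d⁻¹

V·X = Y·Q·ΔS·θ_c gives V = 0.550 × 2370 × (299 − 9.63) × 9.88 / 2380 = 1566 m³.
F/M = Q·S₀ / (V·X) = 2370 × 299 / (1566 × 2380) = 0.1902 g BOD₅·(g VSS·d)⁻¹.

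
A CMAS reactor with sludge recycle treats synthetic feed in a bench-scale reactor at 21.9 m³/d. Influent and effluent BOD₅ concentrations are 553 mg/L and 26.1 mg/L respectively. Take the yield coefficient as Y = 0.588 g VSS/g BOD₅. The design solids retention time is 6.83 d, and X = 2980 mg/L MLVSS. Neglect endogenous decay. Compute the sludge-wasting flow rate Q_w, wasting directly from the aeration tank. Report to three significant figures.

With k_d = 0 the design equation reduces to V = Y Q (S₀−S) θ_c / X = 0.588 × 21.9 × (553 − 26.1) × 6.83 / 2980 = 15.55 m³.
Wasting from the aeration tank: Q_w = V / θ_c = 15.55 / 6.83 = 2.277 m³/d.

Q_w ≈ 2.28 m³/d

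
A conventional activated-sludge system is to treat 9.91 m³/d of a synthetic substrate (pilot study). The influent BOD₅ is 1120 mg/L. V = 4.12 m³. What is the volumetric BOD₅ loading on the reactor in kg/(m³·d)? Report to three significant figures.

Applied BOD₅ load per unit volume = Q·S₀/V = (9.91 × 1120/1000)/4.120 = 2.694 kg BOD₅·m⁻³·d⁻¹.

L_v ≈ 2.69 kg BOD₅/(m³·d)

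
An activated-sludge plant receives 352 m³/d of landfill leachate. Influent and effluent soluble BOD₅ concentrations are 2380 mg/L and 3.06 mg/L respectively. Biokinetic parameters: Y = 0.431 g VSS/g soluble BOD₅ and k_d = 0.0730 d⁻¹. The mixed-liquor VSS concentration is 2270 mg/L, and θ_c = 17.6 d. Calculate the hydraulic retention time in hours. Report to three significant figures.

Steady-state biomass mass balance: V·X·(1 + k_d·θ_c) = Y·Q·(S₀ − S)·θ_c, so V = 0.431 × 352 × (2380 − 3.06) × 17.6 / [2270 × (1 + 0.0730 × 17.6)] = 6.35×10^6 / 5186 = 1224 m³.
Hydraulic retention time τ = V/Q = 1224 / 352 = 3.476 d = 83.43 h.

τ ≈ 83.4 h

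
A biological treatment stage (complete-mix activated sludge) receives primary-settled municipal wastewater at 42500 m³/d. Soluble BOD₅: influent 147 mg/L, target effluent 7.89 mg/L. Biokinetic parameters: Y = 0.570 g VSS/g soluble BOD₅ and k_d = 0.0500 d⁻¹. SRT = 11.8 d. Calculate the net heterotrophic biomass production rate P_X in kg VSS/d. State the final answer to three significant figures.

P_X ≈ 2120 kg VSS/d

Correct the yield for decay: Y_obs = Y/(1 + k_d θ_c) = 0.570 / (1 + 0.0500 × 11.8) = 0.570 / 1.590 = 0.3585.
Mass of soluble BOD₅ removed per day: Q(S₀ − S) = 42500 × 139.1 g/m³ = 5912 kg/d.
Net biomass production P_X = Y_obs × Q·(S₀ − S) = 0.3585 × 5912 = 2119 kg VSS/d.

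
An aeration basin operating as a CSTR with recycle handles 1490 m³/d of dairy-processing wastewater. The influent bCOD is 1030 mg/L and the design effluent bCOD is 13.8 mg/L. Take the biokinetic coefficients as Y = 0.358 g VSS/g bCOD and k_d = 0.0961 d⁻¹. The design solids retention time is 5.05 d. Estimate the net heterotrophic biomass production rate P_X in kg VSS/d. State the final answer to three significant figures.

P_X ≈ 365 kg VSS/d

The observed yield is Y_obs = Y/(1 + k_d·θ_c) = 0.358 / (1 + 0.0961 × 5.05) = 0.358 / 1.485 = 0.2410 g VSS per g bCOD removed.
Mass of bCOD removed per day: Q(S₀ − S) = 1490 × 1016 g/m³ = 1514 kg/d.
So the net sludge growth is P_X = 0.2410 × 1514 = 364.9 kg VSS/d.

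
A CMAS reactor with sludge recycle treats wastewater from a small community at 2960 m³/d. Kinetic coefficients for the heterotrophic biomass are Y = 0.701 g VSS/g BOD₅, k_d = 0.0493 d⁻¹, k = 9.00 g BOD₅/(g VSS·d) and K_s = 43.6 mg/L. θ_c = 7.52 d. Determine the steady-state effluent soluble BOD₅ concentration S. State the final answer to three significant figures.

S ≈ 1.30 mg/L

Effluent substrate depends only on kinetics and SRT: S = K_s(1 + k_d θ_c) / [θ_c(Yk − k_d) − 1] = 43.6 × (1 + 0.0493 × 7.52) / [7.52 × (0.701 × 9.00 − 0.0493) − 1] = 59.76 / 46.07 = 1.297 mg/L.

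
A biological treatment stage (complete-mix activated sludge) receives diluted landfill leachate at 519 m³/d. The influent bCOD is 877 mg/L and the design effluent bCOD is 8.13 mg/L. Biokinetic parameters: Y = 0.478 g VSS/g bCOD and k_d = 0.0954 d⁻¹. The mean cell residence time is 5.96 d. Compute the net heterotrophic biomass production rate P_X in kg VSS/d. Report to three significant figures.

Y_obs = Y / (1 + k_d θ_c) = 0.478 / (1 + 0.0954 × 5.96) = 0.478 / 1.569 = 0.3047.
Substrate removed = Q·(S₀ − S) = 519 m³/d × (877 − 8.13) g/m³ = 4.51×10^5 g/d = 450.9 kg/d.
P_X = Y_obs · Q(S₀ − S) = 0.3047 × 450.9 = 137.4 kg VSS/d.

P_X ≈ 137 kg VSS/d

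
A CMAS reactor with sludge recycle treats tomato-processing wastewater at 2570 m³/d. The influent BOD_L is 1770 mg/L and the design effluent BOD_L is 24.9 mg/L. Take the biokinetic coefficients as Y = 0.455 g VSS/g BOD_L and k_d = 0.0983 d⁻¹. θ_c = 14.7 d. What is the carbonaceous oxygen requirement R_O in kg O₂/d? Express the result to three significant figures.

R_O ≈ 3300 kg O₂/d

Observed yield with endogenous decay: Y_obs = Y / (1 + k_d·θ_c) = 0.455 / (1 + 0.0983 × 14.7) = 0.455 / 2.445 = 0.1861 g VSS/g BOD_L.
ΔS = 1770 − 24.9 = 1745 mg/L, so the substrate removal rate is 2570 × 1745/1000 = 4485 kg BOD_L/d.
P_X = Y_obs·Q·(S₀ − S) = 0.1861 × 4485 = 834.6 kg VSS/d.
R_O = Q·(S₀ − S) − 1.42·P_X = 4485 − 1.42 × 834.6 = 3300 kg O₂/d.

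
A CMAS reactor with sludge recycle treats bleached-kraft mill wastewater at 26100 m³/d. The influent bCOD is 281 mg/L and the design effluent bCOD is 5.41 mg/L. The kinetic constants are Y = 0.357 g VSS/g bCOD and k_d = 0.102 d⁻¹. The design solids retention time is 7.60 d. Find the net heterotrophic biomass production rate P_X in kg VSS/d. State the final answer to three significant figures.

Y_obs = Y / (1 + k_d θ_c) = 0.357 / (1 + 0.102 × 7.60) = 0.357 / 1.775 = 0.2011.
Mass of bCOD removed per day: Q(S₀ − S) = 26100 × 275.6 g/m³ = 7193 kg/d.
So the net sludge growth is P_X = 0.2011 × 7193 = 1447 kg VSS/d.

P_X ≈ 1450 kg VSS/d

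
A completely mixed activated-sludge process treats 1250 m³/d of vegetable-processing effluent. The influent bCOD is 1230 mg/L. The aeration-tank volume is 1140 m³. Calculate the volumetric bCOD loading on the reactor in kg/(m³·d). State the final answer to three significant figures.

L_v ≈ 1.35 kg bCOD/(m³·d)

Applied bCOD load per unit volume = Q·S₀/V = (1250 × 1230/1000)/1140 = 1.349 kg bCOD·m⁻³·d⁻¹.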